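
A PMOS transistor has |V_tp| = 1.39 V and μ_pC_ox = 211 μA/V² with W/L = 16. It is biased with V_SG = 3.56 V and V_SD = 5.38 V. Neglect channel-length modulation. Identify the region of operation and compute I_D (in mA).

k_p = μ_pC_ox · (W/L) = 3.376 mA/V².
V_ov = V_SG − |V_tp| = 3.56 − 1.39 = 2.17 V.
Since V_SD = 5.38 V ≥ V_ov = 2.17 V, the device is in saturation.
I_D = ½ k_p V_ov² = 0.5 × 3.376 × 2.17² = 7.95 mA.

Saturation; I_D = 7.95 mA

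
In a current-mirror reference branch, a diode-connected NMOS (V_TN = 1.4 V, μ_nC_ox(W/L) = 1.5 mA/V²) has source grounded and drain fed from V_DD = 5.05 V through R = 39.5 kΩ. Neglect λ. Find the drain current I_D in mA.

I_D = 0.0839 mA

With gate tied to drain, V_GS = V_DS ≥ V_GS − V_TN, so the device is in saturation.
KCL at the drain: ½ k_n (V_GS − V_TN)² = (V_DD − V_GS)/R.
Let x = V_GS − 1.4. Then 29.6 x² + x − 3.65 = 0, giving x = 0.335 V (positive root), so V_GS = 1.73 V.
I_D = (V_DD − V_GS)/R = (5.05 − 1.73) / 39.5 = 0.0839 mA.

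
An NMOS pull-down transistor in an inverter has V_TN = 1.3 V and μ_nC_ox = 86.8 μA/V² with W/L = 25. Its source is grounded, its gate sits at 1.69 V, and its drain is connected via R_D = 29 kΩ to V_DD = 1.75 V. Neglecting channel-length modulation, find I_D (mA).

I_D = 0.0577 mA

V_GS = V_G = 1.69 V, so V_ov = 1.69 − 1.3 = 0.39 V.
k_n = μ_nC_ox · (W/L) = 2.17 mA/V².
Assume saturation: I_D = ½ k_n V_ov² = 0.5 × 2.17 × 0.39² = 0.165 mA, giving V_DS = V_DD − I_D R_D = 1.75 − 0.165 × 29 = -3.04 V.
But -3.04 V < V_ov = 0.39 V, so the device is actually in triode.
In triode I_D = k_n[V_ov V_DS − ½ V_DS²] and I_D = (V_DD − V_DS)/R_D. Equating: 31.5 V_DS² − 25.54 V_DS + 1.75 = 0, giving V_DS = 0.0755 V (the root below V_ov).
I_D = (1.75 − 0.0755) / 29 = 0.0577 mA.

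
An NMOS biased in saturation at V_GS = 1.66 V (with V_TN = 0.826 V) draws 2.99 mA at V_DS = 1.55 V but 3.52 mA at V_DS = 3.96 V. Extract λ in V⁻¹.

λ = 0.0830 V⁻¹

With V_GS fixed, I_D ∝ (1 + λ V_DS) in saturation, so I_D2/I_D1 = (1 + λ V_DS2)/(1 + λ V_DS1).
3.52/2.99 = 1.177 = (1 + 3.96 λ)/(1 + 1.55 λ).
Solving: λ (I_D1 V_DS2 − I_D2 V_DS1) = I_D2 − I_D1, so λ = (3.52 − 2.99) / (2.99 × 3.96 − 3.52 × 1.55) = 0.53 / 6.38 = 0.083 V⁻¹.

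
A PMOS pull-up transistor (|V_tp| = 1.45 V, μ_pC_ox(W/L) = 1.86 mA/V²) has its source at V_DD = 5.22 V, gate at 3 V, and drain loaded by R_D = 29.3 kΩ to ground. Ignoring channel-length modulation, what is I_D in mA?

I_D = 0.174 mA

V_SG = V_DD − V_G = 5.22 − 3 = 2.22 V, so V_ov = 2.22 − 1.45 = 0.77 V.
Assume saturation: I_D = ½ k_p V_ov² = 0.5 × 1.86 × 0.77² = 0.551 mA, giving V_SD = V_DD − I_D R_D = 5.22 − 0.551 × 29.3 = -10.9 V.
But -10.9 V < V_ov = 0.77 V, so the device is actually in triode.
In triode I_D = k_p[V_ov V_SD − ½ V_SD²] and I_D = (V_DD − V_SD)/R_D. Equating: 27.2 V_SD² − 42.96 V_SD + 5.22 = 0, giving V_SD = 0.133 V (the root below V_ov).
I_D = (5.22 − 0.133) / 29.3 = 0.174 mA.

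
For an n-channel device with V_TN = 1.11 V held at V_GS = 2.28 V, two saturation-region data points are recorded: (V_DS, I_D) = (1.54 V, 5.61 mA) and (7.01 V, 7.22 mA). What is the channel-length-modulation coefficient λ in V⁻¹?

λ = 0.0571 V⁻¹

With V_GS fixed, I_D ∝ (1 + λ V_DS) in saturation, so I_D2/I_D1 = (1 + λ V_DS2)/(1 + λ V_DS1).
7.22/5.61 = 1.287 = (1 + 7.01 λ)/(1 + 1.54 λ).
Solving: λ (I_D1 V_DS2 − I_D2 V_DS1) = I_D2 − I_D1, so λ = (7.22 − 5.61) / (5.61 × 7.01 − 7.22 × 1.54) = 1.61 / 28.2 = 0.0571 V⁻¹.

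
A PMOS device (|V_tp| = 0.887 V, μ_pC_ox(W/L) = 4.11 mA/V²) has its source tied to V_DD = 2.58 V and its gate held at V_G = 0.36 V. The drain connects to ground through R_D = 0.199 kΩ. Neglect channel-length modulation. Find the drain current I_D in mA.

V_SG = V_DD − V_G = 2.58 − 0.36 = 2.22 V, so V_ov = 2.22 − 0.887 = 1.33 V.
Assume saturation: I_D = ½ k_p V_ov² = 0.5 × 4.11 × 1.33² = 3.65 mA, giving V_SD = V_DD − I_D R_D = 2.58 − 3.65 × 0.199 = 1.85 V.
V_SD = 1.85 V ≥ V_ov = 1.33 V, confirming saturation.

I_D = 3.65 mA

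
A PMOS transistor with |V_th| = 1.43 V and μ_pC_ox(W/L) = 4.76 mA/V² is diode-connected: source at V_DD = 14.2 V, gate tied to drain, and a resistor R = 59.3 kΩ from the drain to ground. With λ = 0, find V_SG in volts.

V_SG = 1.73 V

With gate tied to drain, V_SG = V_SD ≥ V_SG − |V_th|, so the device is in saturation.
KCL at the drain: ½ k_p (V_SG − |V_th|)² = (V_DD − V_SG)/R.
Let x = V_SG − 1.43. Then 141 x² + x − 12.77 = 0, giving x = 0.297 V (positive root), so V_SG = 1.73 V.
I_D = (V_DD − V_SG)/R = (14.2 − 1.73) / 59.3 = 0.21 mA.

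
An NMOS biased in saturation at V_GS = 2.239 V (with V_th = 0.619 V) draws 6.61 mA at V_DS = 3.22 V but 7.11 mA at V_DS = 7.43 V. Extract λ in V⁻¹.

λ = 0.0191 V⁻¹

With V_GS fixed, I_D ∝ (1 + λ V_DS) in saturation, so I_D2/I_D1 = (1 + λ V_DS2)/(1 + λ V_DS1).
7.11/6.61 = 1.076 = (1 + 7.43 λ)/(1 + 3.22 λ).
Solving: λ (I_D1 V_DS2 − I_D2 V_DS1) = I_D2 − I_D1, so λ = (7.11 − 6.61) / (6.61 × 7.43 − 7.11 × 3.22) = 0.5 / 26.2 = 0.0191 V⁻¹.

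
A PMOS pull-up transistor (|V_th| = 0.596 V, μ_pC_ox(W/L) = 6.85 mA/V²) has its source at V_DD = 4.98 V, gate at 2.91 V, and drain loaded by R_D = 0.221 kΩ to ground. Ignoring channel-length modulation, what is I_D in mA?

I_D = 7.44 mA

V_SG = V_DD − V_G = 4.98 − 2.91 = 2.07 V, so V_ov = 2.07 − 0.596 = 1.47 V.
Assume saturation: I_D = ½ k_p V_ov² = 0.5 × 6.85 × 1.47² = 7.44 mA, giving V_SD = V_DD − I_D R_D = 4.98 − 7.44 × 0.221 = 3.34 V.
V_SD = 3.34 V ≥ V_ov = 1.47 V, confirming saturation.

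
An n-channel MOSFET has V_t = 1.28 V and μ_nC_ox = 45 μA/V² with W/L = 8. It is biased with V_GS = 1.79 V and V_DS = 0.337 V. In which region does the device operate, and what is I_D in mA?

k_n = μ_nC_ox · (W/L) = 0.36 mA/V².
V_ov = V_GS − V_t = 1.79 − 1.28 = 0.51 V.
Since V_DS = 0.337 V < V_ov = 0.51 V, the device is in the triode region.
I_D = k_n [V_ov · V_DS − ½ V_DS²] = 0.36 × [0.51 × 0.337 − 0.5 × 0.337²] = 0.0414 mA.

Triode; I_D = 0.0414 mA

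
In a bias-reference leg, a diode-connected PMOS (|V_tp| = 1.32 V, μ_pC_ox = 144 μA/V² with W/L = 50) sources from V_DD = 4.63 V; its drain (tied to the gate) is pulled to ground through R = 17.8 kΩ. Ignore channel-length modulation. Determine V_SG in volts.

V_SG = 1.54 V

With gate tied to drain, V_SG = V_SD ≥ V_SG − |V_tp|, so the device is in saturation.
k_p = μ_pC_ox · (W/L) = 7.2 mA/V².
KCL at the drain: ½ k_p (V_SG − |V_tp|)² = (V_DD − V_SG)/R.
Let x = V_SG − 1.32. Then 64.1 x² + x − 3.31 = 0, giving x = 0.22 V (positive root), so V_SG = 1.54 V.
I_D = (V_DD − V_SG)/R = (4.63 − 1.54) / 17.8 = 0.174 mA.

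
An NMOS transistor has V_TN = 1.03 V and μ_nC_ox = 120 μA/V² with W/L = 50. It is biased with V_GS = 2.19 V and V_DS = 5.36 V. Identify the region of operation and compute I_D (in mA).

k_n = μ_nC_ox · (W/L) = 6 mA/V².
V_ov = V_GS − V_TN = 2.19 − 1.03 = 1.16 V.
Since V_DS = 5.36 V ≥ V_ov = 1.16 V, the device is in saturation.
I_D = ½ k_n V_ov² = 0.5 × 6 × 1.16² = 4.04 mA.

Saturation; I_D = 4.04 mA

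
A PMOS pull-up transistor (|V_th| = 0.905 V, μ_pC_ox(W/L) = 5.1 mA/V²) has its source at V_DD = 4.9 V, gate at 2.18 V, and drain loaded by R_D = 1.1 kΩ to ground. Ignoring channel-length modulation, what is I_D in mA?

V_SG = V_DD − V_G = 4.9 − 2.18 = 2.72 V, so V_ov = 2.72 − 0.905 = 1.82 V.
Assume saturation: I_D = ½ k_p V_ov² = 0.5 × 5.1 × 1.82² = 8.4 mA, giving V_SD = V_DD − I_D R_D = 4.9 − 8.4 × 1.1 = -4.34 V.
But -4.34 V < V_ov = 1.82 V, so the device is actually in triode.
In triode I_D = k_p[V_ov V_SD − ½ V_SD²] and I_D = (V_DD − V_SD)/R_D. Equating: 2.81 V_SD² − 11.18 V_SD + 4.9 = 0, giving V_SD = 0.501 V (the root below V_ov).
I_D = (4.9 − 0.501) / 1.1 = 4 mA.

I_D = 4.00 mA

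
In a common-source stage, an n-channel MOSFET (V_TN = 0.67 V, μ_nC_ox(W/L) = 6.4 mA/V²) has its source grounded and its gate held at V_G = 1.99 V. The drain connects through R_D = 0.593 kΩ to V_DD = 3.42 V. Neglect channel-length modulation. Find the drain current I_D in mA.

V_GS = V_G = 1.99 V, so V_ov = 1.99 − 0.67 = 1.32 V.
Assume saturation: I_D = ½ k_n V_ov² = 0.5 × 6.4 × 1.32² = 5.58 mA, giving V_DS = V_DD − I_D R_D = 3.42 − 5.58 × 0.593 = 0.114 V.
But 0.114 V < V_ov = 1.32 V, so the device is actually in triode.
In triode I_D = k_n[V_ov V_DS − ½ V_DS²] and I_D = (V_DD − V_DS)/R_D. Equating: 1.9 V_DS² − 6.01 V_DS + 3.42 = 0, giving V_DS = 0.744 V (the root below V_ov).
I_D = (3.42 − 0.744) / 0.593 = 4.51 mA.

I_D = 4.51 mA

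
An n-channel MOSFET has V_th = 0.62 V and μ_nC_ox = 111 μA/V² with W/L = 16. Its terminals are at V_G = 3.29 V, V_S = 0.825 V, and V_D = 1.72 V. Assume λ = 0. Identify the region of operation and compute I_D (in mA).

Triode; I_D = 2.22 mA

V_GS = V_G − V_S = 3.29 − 0.825 = 2.46 V; V_DS = V_D − V_S = 1.72 − 0.825 = 0.895 V.
k_n = μ_nC_ox · (W/L) = 1.776 mA/V².
V_ov = V_GS − V_th = 2.46 − 0.62 = 1.84 V.
Since V_DS = 0.895 V < V_ov = 1.84 V, the device is in the triode region.
I_D = k_n [V_ov · V_DS − ½ V_DS²] = 1.776 × [1.84 × 0.895 − 0.5 × 0.895²] = 2.22 mA.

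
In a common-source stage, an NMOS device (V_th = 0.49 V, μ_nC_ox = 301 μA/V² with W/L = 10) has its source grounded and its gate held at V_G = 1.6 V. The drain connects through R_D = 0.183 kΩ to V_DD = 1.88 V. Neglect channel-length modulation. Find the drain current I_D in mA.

I_D = 1.85 mA

V_GS = V_G = 1.6 V, so V_ov = 1.6 − 0.49 = 1.11 V.
k_n = μ_nC_ox · (W/L) = 3.01 mA/V².
Assume saturation: I_D = ½ k_n V_ov² = 0.5 × 3.01 × 1.11² = 1.85 mA, giving V_DS = V_DD − I_D R_D = 1.88 − 1.85 × 0.183 = 1.54 V.
V_DS = 1.54 V ≥ V_ov = 1.11 V, confirming saturation.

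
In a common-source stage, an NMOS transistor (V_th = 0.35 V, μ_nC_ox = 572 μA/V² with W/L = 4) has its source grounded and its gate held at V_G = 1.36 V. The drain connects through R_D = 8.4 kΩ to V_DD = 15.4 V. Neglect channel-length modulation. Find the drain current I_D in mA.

V_GS = V_G = 1.36 V, so V_ov = 1.36 − 0.35 = 1.01 V.
k_n = μ_nC_ox · (W/L) = 2.288 mA/V².
Assume saturation: I_D = ½ k_n V_ov² = 0.5 × 2.288 × 1.01² = 1.17 mA, giving V_DS = V_DD − I_D R_D = 15.4 − 1.17 × 8.4 = 5.6 V.
V_DS = 5.6 V ≥ V_ov = 1.01 V, confirming saturation.

I_D = 1.17 mA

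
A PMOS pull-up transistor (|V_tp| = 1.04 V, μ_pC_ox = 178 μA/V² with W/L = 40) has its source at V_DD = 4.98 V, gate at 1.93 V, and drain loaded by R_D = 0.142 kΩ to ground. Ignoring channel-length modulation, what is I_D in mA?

I_D = 14.4 mA

V_SG = V_DD − V_G = 4.98 − 1.93 = 3.05 V, so V_ov = 3.05 − 1.04 = 2.01 V.
k_p = μ_pC_ox · (W/L) = 7.12 mA/V².
Assume saturation: I_D = ½ k_p V_ov² = 0.5 × 7.12 × 2.01² = 14.4 mA, giving V_SD = V_DD − I_D R_D = 4.98 − 14.4 × 0.142 = 2.94 V.
V_SD = 2.94 V ≥ V_ov = 2.01 V, confirming saturation.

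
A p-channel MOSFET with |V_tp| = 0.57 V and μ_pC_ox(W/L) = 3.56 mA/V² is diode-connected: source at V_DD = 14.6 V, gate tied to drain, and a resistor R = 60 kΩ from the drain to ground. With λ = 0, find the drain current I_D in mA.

With gate tied to drain, V_SG = V_SD ≥ V_SG − |V_tp|, so the device is in saturation.
KCL at the drain: ½ k_p (V_SG − |V_tp|)² = (V_DD − V_SG)/R.
Let x = V_SG − 0.57. Then 107 x² + x − 14.03 = 0, giving x = 0.358 V (positive root), so V_SG = 0.928 V.
I_D = (V_DD − V_SG)/R = (14.6 − 0.928) / 60 = 0.228 mA.

I_D = 0.228 mA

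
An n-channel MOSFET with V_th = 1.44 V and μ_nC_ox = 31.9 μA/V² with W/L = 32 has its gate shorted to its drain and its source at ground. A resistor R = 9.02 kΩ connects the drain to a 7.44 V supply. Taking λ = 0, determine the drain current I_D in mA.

With gate tied to drain, V_GS = V_DS ≥ V_GS − V_th, so the device is in saturation.
k_n = μ_nC_ox · (W/L) = 1.021 mA/V².
KCL at the drain: ½ k_n (V_GS − V_th)² = (V_DD − V_GS)/R.
Let x = V_GS − 1.44. Then 4.6 x² + x − 6 = 0, giving x = 1.04 V (positive root), so V_GS = 2.48 V.
I_D = (V_DD − V_GS)/R = (7.44 − 2.48) / 9.02 = 0.55 mA.

I_D = 0.550 mA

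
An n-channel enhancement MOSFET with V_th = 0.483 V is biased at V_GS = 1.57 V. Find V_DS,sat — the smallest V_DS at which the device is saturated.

The boundary between triode and saturation is V_DS = V_GS − V_th = V_ov.
V_ov = 1.57 − 0.483 = 1.09 V.

V_DS,sat = 1.09 V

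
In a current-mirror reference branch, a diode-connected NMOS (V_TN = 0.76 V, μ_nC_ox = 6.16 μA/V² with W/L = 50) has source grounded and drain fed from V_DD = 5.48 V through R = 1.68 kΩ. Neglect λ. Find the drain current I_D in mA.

I_D = 1.17 mA

With gate tied to drain, V_GS = V_DS ≥ V_GS − V_TN, so the device is in saturation.
k_n = μ_nC_ox · (W/L) = 0.308 mA/V².
KCL at the drain: ½ k_n (V_GS − V_TN)² = (V_DD − V_GS)/R.
Let x = V_GS − 0.76. Then 0.259 x² + x − 4.72 = 0, giving x = 2.76 V (positive root), so V_GS = 3.52 V.
I_D = (V_DD − V_GS)/R = (5.48 − 3.52) / 1.68 = 1.17 mA.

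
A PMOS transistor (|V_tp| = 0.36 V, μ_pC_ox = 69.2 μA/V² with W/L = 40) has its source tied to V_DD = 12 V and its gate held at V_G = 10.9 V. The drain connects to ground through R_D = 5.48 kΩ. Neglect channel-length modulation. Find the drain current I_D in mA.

V_SG = V_DD − V_G = 12 − 10.9 = 1.1 V, so V_ov = 1.1 − 0.36 = 0.74 V.
k_p = μ_pC_ox · (W/L) = 2.768 mA/V².
Assume saturation: I_D = ½ k_p V_ov² = 0.5 × 2.768 × 0.74² = 0.758 mA, giving V_SD = V_DD − I_D R_D = 12 − 0.758 × 5.48 = 7.85 V.
V_SD = 7.85 V ≥ V_ov = 0.74 V, confirming saturation.

I_D = 0.758 mA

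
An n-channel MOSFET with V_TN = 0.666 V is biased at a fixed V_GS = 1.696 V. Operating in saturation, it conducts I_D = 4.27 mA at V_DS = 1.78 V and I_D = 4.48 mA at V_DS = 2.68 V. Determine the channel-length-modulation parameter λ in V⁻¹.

With V_GS fixed, I_D ∝ (1 + λ V_DS) in saturation, so I_D2/I_D1 = (1 + λ V_DS2)/(1 + λ V_DS1).
4.48/4.27 = 1.049 = (1 + 2.68 λ)/(1 + 1.78 λ).
Solving: λ (I_D1 V_DS2 − I_D2 V_DS1) = I_D2 − I_D1, so λ = (4.48 − 4.27) / (4.27 × 2.68 − 4.48 × 1.78) = 0.21 / 3.47 = 0.0605 V⁻¹.

λ = 0.0605 V⁻¹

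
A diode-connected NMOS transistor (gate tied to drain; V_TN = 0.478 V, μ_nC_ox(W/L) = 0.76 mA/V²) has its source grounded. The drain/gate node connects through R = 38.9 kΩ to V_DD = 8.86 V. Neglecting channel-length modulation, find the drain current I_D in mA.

With gate tied to drain, V_GS = V_DS ≥ V_GS − V_TN, so the device is in saturation.
KCL at the drain: ½ k_n (V_GS − V_TN)² = (V_DD − V_GS)/R.
Let x = V_GS − 0.478. Then 14.8 x² + x − 8.382 = 0, giving x = 0.72 V (positive root), so V_GS = 1.2 V.
I_D = (V_DD − V_GS)/R = (8.86 − 1.2) / 38.9 = 0.197 mA.

I_D = 0.197 mA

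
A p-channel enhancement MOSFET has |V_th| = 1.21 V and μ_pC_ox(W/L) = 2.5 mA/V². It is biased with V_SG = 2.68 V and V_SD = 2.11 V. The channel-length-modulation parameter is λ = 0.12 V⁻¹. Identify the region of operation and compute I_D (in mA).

Saturation; I_D = 3.39 mA

V_ov = V_SG − |V_th| = 2.68 − 1.21 = 1.47 V.
Since V_SD = 2.11 V ≥ V_ov = 1.47 V, the device is in saturation.
I_D = ½ k_p V_ov² (1 + λ V_SD) = 0.5 × 2.5 × 1.47² × (1 + 0.12 × 2.11) = 3.39 mA.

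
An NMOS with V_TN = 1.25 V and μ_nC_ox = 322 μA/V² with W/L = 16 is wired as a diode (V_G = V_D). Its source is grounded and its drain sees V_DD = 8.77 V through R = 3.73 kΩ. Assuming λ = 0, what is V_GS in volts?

V_GS = 2.08 V

With gate tied to drain, V_GS = V_DS ≥ V_GS − V_TN, so the device is in saturation.
k_n = μ_nC_ox · (W/L) = 5.152 mA/V².
KCL at the drain: ½ k_n (V_GS − V_TN)² = (V_DD − V_GS)/R.
Let x = V_GS − 1.25. Then 9.61 x² + x − 7.52 = 0, giving x = 0.834 V (positive root), so V_GS = 2.08 V.
I_D = (V_DD − V_GS)/R = (8.77 − 2.08) / 3.73 = 1.79 mA.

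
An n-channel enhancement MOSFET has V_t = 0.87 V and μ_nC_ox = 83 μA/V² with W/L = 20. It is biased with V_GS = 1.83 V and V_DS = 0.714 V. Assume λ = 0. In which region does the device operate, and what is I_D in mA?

k_n = μ_nC_ox · (W/L) = 1.66 mA/V².
V_ov = V_GS − V_t = 1.83 − 0.87 = 0.96 V.
Since V_DS = 0.714 V < V_ov = 0.96 V, the device is in the triode region.
I_D = k_n [V_ov · V_DS − ½ V_DS²] = 1.66 × [0.96 × 0.714 − 0.5 × 0.714²] = 0.715 mA.

Triode; I_D = 0.715 mA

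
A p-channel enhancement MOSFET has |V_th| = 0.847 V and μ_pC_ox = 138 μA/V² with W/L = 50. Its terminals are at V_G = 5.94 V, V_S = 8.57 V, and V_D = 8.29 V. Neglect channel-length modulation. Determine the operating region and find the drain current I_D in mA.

Triode; I_D = 3.17 mA

V_SG = V_S − V_G = 8.57 − 5.94 = 2.63 V; V_SD = V_S − V_D = 8.57 − 8.29 = 0.28 V.
k_p = μ_pC_ox · (W/L) = 6.9 mA/V².
V_ov = V_SG − |V_th| = 2.63 − 0.847 = 1.78 V.
Since V_SD = 0.28 V < V_ov = 1.78 V, the device is in the triode region.
I_D = k_p [V_ov · V_SD − ½ V_SD²] = 6.9 × [1.78 × 0.28 − 0.5 × 0.28²] = 3.17 mA.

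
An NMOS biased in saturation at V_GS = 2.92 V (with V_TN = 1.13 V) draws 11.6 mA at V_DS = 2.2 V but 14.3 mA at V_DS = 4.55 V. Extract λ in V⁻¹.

With V_GS fixed, I_D ∝ (1 + λ V_DS) in saturation, so I_D2/I_D1 = (1 + λ V_DS2)/(1 + λ V_DS1).
14.3/11.6 = 1.233 = (1 + 4.55 λ)/(1 + 2.2 λ).
Solving: λ (I_D1 V_DS2 − I_D2 V_DS1) = I_D2 − I_D1, so λ = (14.3 − 11.6) / (11.6 × 4.55 − 14.3 × 2.2) = 2.7 / 21.3 = 0.127 V⁻¹.

λ = 0.127 V⁻¹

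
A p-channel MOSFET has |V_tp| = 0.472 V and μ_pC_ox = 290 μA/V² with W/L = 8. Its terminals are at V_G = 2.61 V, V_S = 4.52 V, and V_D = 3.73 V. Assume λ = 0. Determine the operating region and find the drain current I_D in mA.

Triode; I_D = 1.91 mA

V_SG = V_S − V_G = 4.52 − 2.61 = 1.91 V; V_SD = V_S − V_D = 4.52 − 3.73 = 0.79 V.
k_p = μ_pC_ox · (W/L) = 2.32 mA/V².
V_ov = V_SG − |V_tp| = 1.91 − 0.472 = 1.44 V.
Since V_SD = 0.79 V < V_ov = 1.44 V, the device is in the triode region.
I_D = k_p [V_ov · V_SD − ½ V_SD²] = 2.32 × [1.44 × 0.79 − 0.5 × 0.79²] = 1.91 mA.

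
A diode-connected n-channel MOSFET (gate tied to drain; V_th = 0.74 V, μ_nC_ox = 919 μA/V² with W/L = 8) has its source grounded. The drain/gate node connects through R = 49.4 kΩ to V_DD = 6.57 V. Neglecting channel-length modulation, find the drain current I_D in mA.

I_D = 0.114 mA

With gate tied to drain, V_GS = V_DS ≥ V_GS − V_th, so the device is in saturation.
k_n = μ_nC_ox · (W/L) = 7.352 mA/V².
KCL at the drain: ½ k_n (V_GS − V_th)² = (V_DD − V_GS)/R.
Let x = V_GS − 0.74. Then 182 x² + x − 5.83 = 0, giving x = 0.176 V (positive root), so V_GS = 0.916 V.
I_D = (V_DD − V_GS)/R = (6.57 − 0.916) / 49.4 = 0.114 mA.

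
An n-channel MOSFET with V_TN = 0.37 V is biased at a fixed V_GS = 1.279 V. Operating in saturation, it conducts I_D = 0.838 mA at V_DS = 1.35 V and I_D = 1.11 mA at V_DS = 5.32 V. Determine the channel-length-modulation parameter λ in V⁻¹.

With V_GS fixed, I_D ∝ (1 + λ V_DS) in saturation, so I_D2/I_D1 = (1 + λ V_DS2)/(1 + λ V_DS1).
1.11/0.838 = 1.325 = (1 + 5.32 λ)/(1 + 1.35 λ).
Solving: λ (I_D1 V_DS2 − I_D2 V_DS1) = I_D2 − I_D1, so λ = (1.11 − 0.838) / (0.838 × 5.32 − 1.11 × 1.35) = 0.272 / 2.96 = 0.0919 V⁻¹.

λ = 0.0919 V⁻¹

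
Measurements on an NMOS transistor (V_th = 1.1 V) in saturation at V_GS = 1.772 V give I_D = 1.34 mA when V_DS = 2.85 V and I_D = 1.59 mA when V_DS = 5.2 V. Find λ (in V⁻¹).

λ = 0.103 V⁻¹

With V_GS fixed, I_D ∝ (1 + λ V_DS) in saturation, so I_D2/I_D1 = (1 + λ V_DS2)/(1 + λ V_DS1).
1.59/1.34 = 1.187 = (1 + 5.2 λ)/(1 + 2.85 λ).
Solving: λ (I_D1 V_DS2 − I_D2 V_DS1) = I_D2 − I_D1, so λ = (1.59 − 1.34) / (1.34 × 5.2 − 1.59 × 2.85) = 0.25 / 2.44 = 0.103 V⁻¹.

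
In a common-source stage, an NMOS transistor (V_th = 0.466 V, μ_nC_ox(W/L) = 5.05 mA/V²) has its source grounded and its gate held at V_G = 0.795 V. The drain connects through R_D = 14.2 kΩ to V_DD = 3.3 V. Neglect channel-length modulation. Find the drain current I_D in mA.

I_D = 0.220 mA

V_GS = V_G = 0.795 V, so V_ov = 0.795 − 0.466 = 0.329 V.
Assume saturation: I_D = ½ k_n V_ov² = 0.5 × 5.05 × 0.329² = 0.273 mA, giving V_DS = V_DD − I_D R_D = 3.3 − 0.273 × 14.2 = -0.581 V.
But -0.581 V < V_ov = 0.329 V, so the device is actually in triode.
In triode I_D = k_n[V_ov V_DS − ½ V_DS²] and I_D = (V_DD − V_DS)/R_D. Equating: 35.9 V_DS² − 24.59 V_DS + 3.3 = 0, giving V_DS = 0.183 V (the root below V_ov).
I_D = (3.3 − 0.183) / 14.2 = 0.22 mA.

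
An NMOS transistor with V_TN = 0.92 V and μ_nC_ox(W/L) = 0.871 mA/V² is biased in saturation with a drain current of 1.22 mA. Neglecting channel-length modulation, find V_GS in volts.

In saturation I_D = ½ k_n (V_GS − V_TN)², so V_GS − V_TN = √(2 I_D / k_n) = √(2 × 1.22 / 0.871) = 1.67 V.
V_GS = 0.92 + 1.67 = 2.59 V.

V_GS = 2.59 V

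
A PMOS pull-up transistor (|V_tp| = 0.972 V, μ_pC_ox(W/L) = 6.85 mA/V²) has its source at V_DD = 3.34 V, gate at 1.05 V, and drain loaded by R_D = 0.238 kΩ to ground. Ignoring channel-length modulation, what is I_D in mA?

I_D = 5.95 mA

V_SG = V_DD − V_G = 3.34 − 1.05 = 2.29 V, so V_ov = 2.29 − 0.972 = 1.32 V.
Assume saturation: I_D = ½ k_p V_ov² = 0.5 × 6.85 × 1.32² = 5.95 mA, giving V_SD = V_DD − I_D R_D = 3.34 − 5.95 × 0.238 = 1.92 V.
V_SD = 1.92 V ≥ V_ov = 1.32 V, confirming saturation.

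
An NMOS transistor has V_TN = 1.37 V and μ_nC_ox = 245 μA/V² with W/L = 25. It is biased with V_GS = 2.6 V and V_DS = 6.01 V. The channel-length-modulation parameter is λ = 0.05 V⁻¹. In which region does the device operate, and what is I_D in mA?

Saturation; I_D = 6.03 mA

k_n = μ_nC_ox · (W/L) = 6.125 mA/V².
V_ov = V_GS − V_TN = 2.6 − 1.37 = 1.23 V.
Since V_DS = 6.01 V ≥ V_ov = 1.23 V, the device is in saturation.
I_D = ½ k_n V_ov² (1 + λ V_DS) = 0.5 × 6.125 × 1.23² × (1 + 0.05 × 6.01) = 6.03 mA.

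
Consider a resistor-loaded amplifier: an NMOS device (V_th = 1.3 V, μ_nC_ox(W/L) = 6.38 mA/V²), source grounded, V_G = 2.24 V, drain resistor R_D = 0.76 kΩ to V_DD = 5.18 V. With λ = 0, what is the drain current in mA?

I_D = 2.82 mA

V_GS = V_G = 2.24 V, so V_ov = 2.24 − 1.3 = 0.94 V.
Assume saturation: I_D = ½ k_n V_ov² = 0.5 × 6.38 × 0.94² = 2.82 mA, giving V_DS = V_DD − I_D R_D = 5.18 − 2.82 × 0.76 = 3.04 V.
V_DS = 3.04 V ≥ V_ov = 0.94 V, confirming saturation.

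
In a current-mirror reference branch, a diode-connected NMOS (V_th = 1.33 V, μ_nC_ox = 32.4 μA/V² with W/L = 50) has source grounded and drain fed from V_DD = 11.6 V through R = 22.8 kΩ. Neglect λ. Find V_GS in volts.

With gate tied to drain, V_GS = V_DS ≥ V_GS − V_th, so the device is in saturation.
k_n = μ_nC_ox · (W/L) = 1.62 mA/V².
KCL at the drain: ½ k_n (V_GS − V_th)² = (V_DD − V_GS)/R.
Let x = V_GS − 1.33. Then 18.5 x² + x − 10.27 = 0, giving x = 0.719 V (positive root), so V_GS = 2.05 V.
I_D = (V_DD − V_GS)/R = (11.6 − 2.05) / 22.8 = 0.419 mA.

V_GS = 2.05 V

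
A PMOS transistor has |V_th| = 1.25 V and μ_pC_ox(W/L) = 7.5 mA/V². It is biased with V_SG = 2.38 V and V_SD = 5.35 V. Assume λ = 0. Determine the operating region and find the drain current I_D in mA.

Saturation; I_D = 4.79 mA

V_ov = V_SG − |V_th| = 2.38 − 1.25 = 1.13 V.
Since V_SD = 5.35 V ≥ V_ov = 1.13 V, the device is in saturation.
I_D = ½ k_p V_ov² = 0.5 × 7.5 × 1.13² = 4.79 mA.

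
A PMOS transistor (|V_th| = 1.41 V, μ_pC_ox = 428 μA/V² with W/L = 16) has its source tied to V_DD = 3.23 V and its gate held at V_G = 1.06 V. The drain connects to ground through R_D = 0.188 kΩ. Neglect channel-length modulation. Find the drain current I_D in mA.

I_D = 1.98 mA

V_SG = V_DD − V_G = 3.23 − 1.06 = 2.17 V, so V_ov = 2.17 − 1.41 = 0.76 V.
k_p = μ_pC_ox · (W/L) = 6.848 mA/V².
Assume saturation: I_D = ½ k_p V_ov² = 0.5 × 6.848 × 0.76² = 1.98 mA, giving V_SD = V_DD − I_D R_D = 3.23 − 1.98 × 0.188 = 2.86 V.
V_SD = 2.86 V ≥ V_ov = 0.76 V, confirming saturation.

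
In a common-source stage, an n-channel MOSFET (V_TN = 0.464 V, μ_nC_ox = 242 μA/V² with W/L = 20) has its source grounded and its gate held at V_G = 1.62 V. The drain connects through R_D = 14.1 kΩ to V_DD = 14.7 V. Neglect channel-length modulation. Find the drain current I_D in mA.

I_D = 1.03 mA

V_GS = V_G = 1.62 V, so V_ov = 1.62 − 0.464 = 1.16 V.
k_n = μ_nC_ox · (W/L) = 4.84 mA/V².
Assume saturation: I_D = ½ k_n V_ov² = 0.5 × 4.84 × 1.16² = 3.23 mA, giving V_DS = V_DD − I_D R_D = 14.7 − 3.23 × 14.1 = -30.9 V.
But -30.9 V < V_ov = 1.16 V, so the device is actually in triode.
In triode I_D = k_n[V_ov V_DS − ½ V_DS²] and I_D = (V_DD − V_DS)/R_D. Equating: 34.1 V_DS² − 79.89 V_DS + 14.7 = 0, giving V_DS = 0.201 V (the root below V_ov).
I_D = (14.7 − 0.201) / 14.1 = 1.03 mA.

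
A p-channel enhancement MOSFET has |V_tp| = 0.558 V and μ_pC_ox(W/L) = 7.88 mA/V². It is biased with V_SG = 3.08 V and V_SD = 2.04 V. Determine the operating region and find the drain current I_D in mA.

V_ov = V_SG − |V_tp| = 3.08 − 0.558 = 2.52 V.
Since V_SD = 2.04 V < V_ov = 2.52 V, the device is in the triode region.
I_D = k_p [V_ov · V_SD − ½ V_SD²] = 7.88 × [2.52 × 2.04 − 0.5 × 2.04²] = 24.1 mA.

Triode; I_D = 24.1 mA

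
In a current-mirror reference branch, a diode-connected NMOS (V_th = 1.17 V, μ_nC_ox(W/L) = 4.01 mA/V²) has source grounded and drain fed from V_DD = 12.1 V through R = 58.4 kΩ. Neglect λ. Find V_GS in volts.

With gate tied to drain, V_GS = V_DS ≥ V_GS − V_th, so the device is in saturation.
KCL at the drain: ½ k_n (V_GS − V_th)² = (V_DD − V_GS)/R.
Let x = V_GS − 1.17. Then 117 x² + x − 10.93 = 0, giving x = 0.301 V (positive root), so V_GS = 1.47 V.
I_D = (V_DD − V_GS)/R = (12.1 − 1.47) / 58.4 = 0.182 mA.

V_GS = 1.47 V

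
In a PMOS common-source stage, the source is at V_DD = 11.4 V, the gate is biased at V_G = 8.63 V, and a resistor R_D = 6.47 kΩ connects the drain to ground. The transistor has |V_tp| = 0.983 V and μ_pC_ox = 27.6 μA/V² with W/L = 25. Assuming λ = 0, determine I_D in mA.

V_SG = V_DD − V_G = 11.4 − 8.63 = 2.77 V, so V_ov = 2.77 − 0.983 = 1.79 V.
k_p = μ_pC_ox · (W/L) = 0.69 mA/V².
Assume saturation: I_D = ½ k_p V_ov² = 0.5 × 0.69 × 1.79² = 1.1 mA, giving V_SD = V_DD − I_D R_D = 11.4 − 1.1 × 6.47 = 4.27 V.
V_SD = 4.27 V ≥ V_ov = 1.79 V, confirming saturation.

I_D = 1.10 mA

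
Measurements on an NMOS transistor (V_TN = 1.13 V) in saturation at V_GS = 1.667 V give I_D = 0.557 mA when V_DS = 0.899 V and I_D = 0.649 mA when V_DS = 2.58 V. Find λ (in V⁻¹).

λ = 0.108 V⁻¹

With V_GS fixed, I_D ∝ (1 + λ V_DS) in saturation, so I_D2/I_D1 = (1 + λ V_DS2)/(1 + λ V_DS1).
0.649/0.557 = 1.165 = (1 + 2.58 λ)/(1 + 0.899 λ).
Solving: λ (I_D1 V_DS2 − I_D2 V_DS1) = I_D2 − I_D1, so λ = (0.649 − 0.557) / (0.557 × 2.58 − 0.649 × 0.899) = 0.092 / 0.854 = 0.108 V⁻¹.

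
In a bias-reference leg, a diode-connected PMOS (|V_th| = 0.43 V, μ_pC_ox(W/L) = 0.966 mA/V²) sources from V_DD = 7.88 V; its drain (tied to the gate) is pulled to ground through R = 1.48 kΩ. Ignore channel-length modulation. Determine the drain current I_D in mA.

With gate tied to drain, V_SG = V_SD ≥ V_SG − |V_th|, so the device is in saturation.
KCL at the drain: ½ k_p (V_SG − |V_th|)² = (V_DD − V_SG)/R.
Let x = V_SG − 0.43. Then 0.715 x² + x − 7.45 = 0, giving x = 2.6 V (positive root), so V_SG = 3.03 V.
I_D = (V_DD − V_SG)/R = (7.88 − 3.03) / 1.48 = 3.27 mA.

I_D = 3.27 mA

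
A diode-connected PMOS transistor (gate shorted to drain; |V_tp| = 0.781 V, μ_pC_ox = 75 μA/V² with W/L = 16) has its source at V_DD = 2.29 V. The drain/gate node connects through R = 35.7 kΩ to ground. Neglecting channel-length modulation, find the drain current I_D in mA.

With gate tied to drain, V_SG = V_SD ≥ V_SG − |V_tp|, so the device is in saturation.
k_p = μ_pC_ox · (W/L) = 1.2 mA/V².
KCL at the drain: ½ k_p (V_SG − |V_tp|)² = (V_DD − V_SG)/R.
Let x = V_SG − 0.781. Then 21.4 x² + x − 1.509 = 0, giving x = 0.243 V (positive root), so V_SG = 1.02 V.
I_D = (V_DD − V_SG)/R = (2.29 − 1.02) / 35.7 = 0.0355 mA.

I_D = 0.0355 mA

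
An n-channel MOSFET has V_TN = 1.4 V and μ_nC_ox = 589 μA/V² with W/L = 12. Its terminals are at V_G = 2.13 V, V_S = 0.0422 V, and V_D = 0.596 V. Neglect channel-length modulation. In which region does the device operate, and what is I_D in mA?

Triode; I_D = 1.61 mA

V_GS = V_G − V_S = 2.13 − 0.0422 = 2.09 V; V_DS = V_D − V_S = 0.596 − 0.0422 = 0.554 V.
k_n = μ_nC_ox · (W/L) = 7.068 mA/V².
V_ov = V_GS − V_TN = 2.09 − 1.4 = 0.688 V.
Since V_DS = 0.554 V < V_ov = 0.688 V, the device is in the triode region.
I_D = k_n [V_ov · V_DS − ½ V_DS²] = 7.068 × [0.688 × 0.554 − 0.5 × 0.554²] = 1.61 mA.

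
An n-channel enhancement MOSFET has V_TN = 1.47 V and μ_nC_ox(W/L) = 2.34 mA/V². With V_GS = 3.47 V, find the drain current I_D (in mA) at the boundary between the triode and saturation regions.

At the boundary V_DS = V_ov = V_GS − V_TN = 3.47 − 1.47 = 2 V.
I_D = ½ k_n V_ov² = 0.5 × 2.34 × 2² = 4.68 mA.

I_D = 4.68 mA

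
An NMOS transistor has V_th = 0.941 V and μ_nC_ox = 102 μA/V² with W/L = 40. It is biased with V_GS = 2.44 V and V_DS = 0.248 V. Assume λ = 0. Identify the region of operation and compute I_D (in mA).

k_n = μ_nC_ox · (W/L) = 4.08 mA/V².
V_ov = V_GS − V_th = 2.44 − 0.941 = 1.5 V.
Since V_DS = 0.248 V < V_ov = 1.5 V, the device is in the triode region.
I_D = k_n [V_ov · V_DS − ½ V_DS²] = 4.08 × [1.5 × 0.248 − 0.5 × 0.248²] = 1.39 mA.

Triode; I_D = 1.39 mA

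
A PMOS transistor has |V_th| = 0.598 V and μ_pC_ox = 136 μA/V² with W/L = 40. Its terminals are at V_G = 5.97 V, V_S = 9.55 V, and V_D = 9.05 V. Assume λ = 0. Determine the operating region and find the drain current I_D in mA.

V_SG = V_S − V_G = 9.55 − 5.97 = 3.58 V; V_SD = V_S − V_D = 9.55 − 9.05 = 0.5 V.
k_p = μ_pC_ox · (W/L) = 5.44 mA/V².
V_ov = V_SG − |V_th| = 3.58 − 0.598 = 2.98 V.
Since V_SD = 0.5 V < V_ov = 2.98 V, the device is in the triode region.
I_D = k_p [V_ov · V_SD − ½ V_SD²] = 5.44 × [2.98 × 0.5 − 0.5 × 0.5²] = 7.43 mA.

Triode; I_D = 7.43 mA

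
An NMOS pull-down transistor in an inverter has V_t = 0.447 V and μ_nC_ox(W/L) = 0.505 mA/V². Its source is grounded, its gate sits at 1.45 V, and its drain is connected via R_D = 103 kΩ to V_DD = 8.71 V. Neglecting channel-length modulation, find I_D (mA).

I_D = 0.0828 mA

V_GS = V_G = 1.45 V, so V_ov = 1.45 − 0.447 = 1 V.
Assume saturation: I_D = ½ k_n V_ov² = 0.5 × 0.505 × 1² = 0.254 mA, giving V_DS = V_DD − I_D R_D = 8.71 − 0.254 × 103 = -17.5 V.
But -17.5 V < V_ov = 1 V, so the device is actually in triode.
In triode I_D = k_n[V_ov V_DS − ½ V_DS²] and I_D = (V_DD − V_DS)/R_D. Equating: 26 V_DS² − 53.17 V_DS + 8.71 = 0, giving V_DS = 0.18 V (the root below V_ov).
I_D = (8.71 − 0.18) / 103 = 0.0828 mA.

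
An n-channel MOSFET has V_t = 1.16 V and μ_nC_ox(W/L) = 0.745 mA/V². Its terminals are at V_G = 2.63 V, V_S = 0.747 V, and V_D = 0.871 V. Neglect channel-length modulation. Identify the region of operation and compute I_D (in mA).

Triode; I_D = 0.0611 mA

V_GS = V_G − V_S = 2.63 − 0.747 = 1.88 V; V_DS = V_D − V_S = 0.871 − 0.747 = 0.124 V.
V_ov = V_GS − V_t = 1.88 − 1.16 = 0.723 V.
Since V_DS = 0.124 V < V_ov = 0.723 V, the device is in the triode region.
I_D = k_n [V_ov · V_DS − ½ V_DS²] = 0.745 × [0.723 × 0.124 − 0.5 × 0.124²] = 0.0611 mA.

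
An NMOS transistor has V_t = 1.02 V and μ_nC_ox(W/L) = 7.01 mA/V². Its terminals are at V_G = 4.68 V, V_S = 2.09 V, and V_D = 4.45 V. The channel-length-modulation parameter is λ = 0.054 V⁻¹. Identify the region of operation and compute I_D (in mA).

Saturation; I_D = 9.74 mA

V_GS = V_G − V_S = 4.68 − 2.09 = 2.59 V; V_DS = V_D − V_S = 4.45 − 2.09 = 2.36 V.
V_ov = V_GS − V_t = 2.59 − 1.02 = 1.57 V.
Since V_DS = 2.36 V ≥ V_ov = 1.57 V, the device is in saturation.
I_D = ½ k_n V_ov² (1 + λ V_DS) = 0.5 × 7.01 × 1.57² × (1 + 0.054 × 2.36) = 9.74 mA.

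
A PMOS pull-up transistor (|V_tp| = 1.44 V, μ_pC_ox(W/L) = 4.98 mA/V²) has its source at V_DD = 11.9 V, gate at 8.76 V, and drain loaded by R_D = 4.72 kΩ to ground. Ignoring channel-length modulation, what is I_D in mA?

V_SG = V_DD − V_G = 11.9 − 8.76 = 3.14 V, so V_ov = 3.14 − 1.44 = 1.7 V.
Assume saturation: I_D = ½ k_p V_ov² = 0.5 × 4.98 × 1.7² = 7.2 mA, giving V_SD = V_DD − I_D R_D = 11.9 − 7.2 × 4.72 = -22.1 V.
But -22.1 V < V_ov = 1.7 V, so the device is actually in triode.
In triode I_D = k_p[V_ov V_SD − ½ V_SD²] and I_D = (V_DD − V_SD)/R_D. Equating: 11.8 V_SD² − 40.96 V_SD + 11.9 = 0, giving V_SD = 0.32 V (the root below V_ov).
I_D = (11.9 − 0.32) / 4.72 = 2.45 mA.

I_D = 2.45 mA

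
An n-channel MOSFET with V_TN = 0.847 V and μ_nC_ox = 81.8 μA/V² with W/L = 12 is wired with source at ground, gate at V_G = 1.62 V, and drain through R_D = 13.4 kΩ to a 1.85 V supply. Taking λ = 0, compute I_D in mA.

I_D = 0.124 mA

V_GS = V_G = 1.62 V, so V_ov = 1.62 − 0.847 = 0.773 V.
k_n = μ_nC_ox · (W/L) = 0.9816 mA/V².
Assume saturation: I_D = ½ k_n V_ov² = 0.5 × 0.9816 × 0.773² = 0.293 mA, giving V_DS = V_DD − I_D R_D = 1.85 − 0.293 × 13.4 = -2.08 V.
But -2.08 V < V_ov = 0.773 V, so the device is actually in triode.
In triode I_D = k_n[V_ov V_DS − ½ V_DS²] and I_D = (V_DD − V_DS)/R_D. Equating: 6.58 V_DS² − 11.17 V_DS + 1.85 = 0, giving V_DS = 0.186 V (the root below V_ov).
I_D = (1.85 − 0.186) / 13.4 = 0.124 mA.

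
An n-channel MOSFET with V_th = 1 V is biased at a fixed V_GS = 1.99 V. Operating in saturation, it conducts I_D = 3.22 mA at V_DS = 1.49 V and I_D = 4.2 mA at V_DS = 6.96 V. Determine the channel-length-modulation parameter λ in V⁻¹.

With V_GS fixed, I_D ∝ (1 + λ V_DS) in saturation, so I_D2/I_D1 = (1 + λ V_DS2)/(1 + λ V_DS1).
4.2/3.22 = 1.304 = (1 + 6.96 λ)/(1 + 1.49 λ).
Solving: λ (I_D1 V_DS2 − I_D2 V_DS1) = I_D2 − I_D1, so λ = (4.2 − 3.22) / (3.22 × 6.96 − 4.2 × 1.49) = 0.98 / 16.2 = 0.0607 V⁻¹.

λ = 0.0607 V⁻¹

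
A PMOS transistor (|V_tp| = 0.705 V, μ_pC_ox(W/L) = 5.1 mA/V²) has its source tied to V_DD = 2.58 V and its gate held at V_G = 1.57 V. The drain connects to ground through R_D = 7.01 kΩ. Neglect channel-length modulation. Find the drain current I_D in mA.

I_D = 0.237 mA

V_SG = V_DD − V_G = 2.58 − 1.57 = 1.01 V, so V_ov = 1.01 − 0.705 = 0.305 V.
Assume saturation: I_D = ½ k_p V_ov² = 0.5 × 5.1 × 0.305² = 0.237 mA, giving V_SD = V_DD − I_D R_D = 2.58 − 0.237 × 7.01 = 0.917 V.
V_SD = 0.917 V ≥ V_ov = 0.305 V, confirming saturation.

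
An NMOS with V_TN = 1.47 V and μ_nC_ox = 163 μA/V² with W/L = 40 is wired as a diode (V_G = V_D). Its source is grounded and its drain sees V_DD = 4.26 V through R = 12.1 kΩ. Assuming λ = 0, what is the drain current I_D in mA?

I_D = 0.210 mA

With gate tied to drain, V_GS = V_DS ≥ V_GS − V_TN, so the device is in saturation.
k_n = μ_nC_ox · (W/L) = 6.52 mA/V².
KCL at the drain: ½ k_n (V_GS − V_TN)² = (V_DD − V_GS)/R.
Let x = V_GS − 1.47. Then 39.4 x² + x − 2.79 = 0, giving x = 0.254 V (positive root), so V_GS = 1.72 V.
I_D = (V_DD − V_GS)/R = (4.26 − 1.72) / 12.1 = 0.21 mA.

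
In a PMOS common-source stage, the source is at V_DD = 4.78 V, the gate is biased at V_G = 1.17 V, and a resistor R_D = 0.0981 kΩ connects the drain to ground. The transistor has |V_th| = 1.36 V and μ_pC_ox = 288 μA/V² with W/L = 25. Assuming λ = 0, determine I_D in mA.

I_D = 18.2 mA

V_SG = V_DD − V_G = 4.78 − 1.17 = 3.61 V, so V_ov = 3.61 − 1.36 = 2.25 V.
k_p = μ_pC_ox · (W/L) = 7.2 mA/V².
Assume saturation: I_D = ½ k_p V_ov² = 0.5 × 7.2 × 2.25² = 18.2 mA, giving V_SD = V_DD − I_D R_D = 4.78 − 18.2 × 0.0981 = 2.99 V.
V_SD = 2.99 V ≥ V_ov = 2.25 V, confirming saturation.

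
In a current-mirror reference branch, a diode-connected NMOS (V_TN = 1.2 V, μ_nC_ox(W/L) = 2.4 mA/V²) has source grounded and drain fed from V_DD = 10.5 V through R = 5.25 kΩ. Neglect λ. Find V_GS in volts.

V_GS = 2.34 V

With gate tied to drain, V_GS = V_DS ≥ V_GS − V_TN, so the device is in saturation.
KCL at the drain: ½ k_n (V_GS − V_TN)² = (V_DD − V_GS)/R.
Let x = V_GS − 1.2. Then 6.3 x² + x − 9.3 = 0, giving x = 1.14 V (positive root), so V_GS = 2.34 V.
I_D = (V_DD − V_GS)/R = (10.5 − 2.34) / 5.25 = 1.55 mA.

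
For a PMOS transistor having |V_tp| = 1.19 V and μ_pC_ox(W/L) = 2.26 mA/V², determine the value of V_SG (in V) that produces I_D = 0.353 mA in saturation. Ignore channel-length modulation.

In saturation I_D = ½ k_p (V_SG − |V_tp|)², so V_SG − |V_tp| = √(2 I_D / k_p) = √(2 × 0.353 / 2.26) = 0.559 V.
V_SG = 1.19 + 0.559 = 1.75 V.

V_SG = 1.75 V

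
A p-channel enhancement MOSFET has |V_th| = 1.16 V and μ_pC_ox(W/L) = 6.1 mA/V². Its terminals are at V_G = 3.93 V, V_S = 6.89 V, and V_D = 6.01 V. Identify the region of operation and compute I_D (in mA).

Triode; I_D = 7.30 mA

V_SG = V_S − V_G = 6.89 − 3.93 = 2.96 V; V_SD = V_S − V_D = 6.89 − 6.01 = 0.88 V.
V_ov = V_SG − |V_th| = 2.96 − 1.16 = 1.8 V.
Since V_SD = 0.88 V < V_ov = 1.8 V, the device is in the triode region.
I_D = k_p [V_ov · V_SD − ½ V_SD²] = 6.1 × [1.8 × 0.88 − 0.5 × 0.88²] = 7.3 mA.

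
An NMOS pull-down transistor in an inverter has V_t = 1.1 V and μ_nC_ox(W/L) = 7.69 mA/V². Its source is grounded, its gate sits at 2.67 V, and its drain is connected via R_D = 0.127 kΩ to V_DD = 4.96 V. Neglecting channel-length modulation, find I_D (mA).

V_GS = V_G = 2.67 V, so V_ov = 2.67 − 1.1 = 1.57 V.
Assume saturation: I_D = ½ k_n V_ov² = 0.5 × 7.69 × 1.57² = 9.48 mA, giving V_DS = V_DD − I_D R_D = 4.96 − 9.48 × 0.127 = 3.76 V.
V_DS = 3.76 V ≥ V_ov = 1.57 V, confirming saturation.

I_D = 9.48 mA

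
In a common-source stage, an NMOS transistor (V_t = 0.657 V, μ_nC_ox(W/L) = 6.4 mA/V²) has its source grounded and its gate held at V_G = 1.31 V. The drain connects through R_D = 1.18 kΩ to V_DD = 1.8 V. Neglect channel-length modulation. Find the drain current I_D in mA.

I_D = 1.18 mA

V_GS = V_G = 1.31 V, so V_ov = 1.31 − 0.657 = 0.653 V.
Assume saturation: I_D = ½ k_n V_ov² = 0.5 × 6.4 × 0.653² = 1.36 mA, giving V_DS = V_DD − I_D R_D = 1.8 − 1.36 × 1.18 = 0.19 V.
But 0.19 V < V_ov = 0.653 V, so the device is actually in triode.
In triode I_D = k_n[V_ov V_DS − ½ V_DS²] and I_D = (V_DD − V_DS)/R_D. Equating: 3.78 V_DS² − 5.931 V_DS + 1.8 = 0, giving V_DS = 0.411 V (the root below V_ov).
I_D = (1.8 − 0.411) / 1.18 = 1.18 mA.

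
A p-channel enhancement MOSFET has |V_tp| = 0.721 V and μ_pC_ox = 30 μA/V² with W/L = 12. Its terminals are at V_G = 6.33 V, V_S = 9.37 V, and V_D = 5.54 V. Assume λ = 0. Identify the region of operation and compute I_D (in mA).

Saturation; I_D = 0.968 mA

V_SG = V_S − V_G = 9.37 − 6.33 = 3.04 V; V_SD = V_S − V_D = 9.37 − 5.54 = 3.83 V.
k_p = μ_pC_ox · (W/L) = 0.36 mA/V².
V_ov = V_SG − |V_tp| = 3.04 − 0.721 = 2.32 V.
Since V_SD = 3.83 V ≥ V_ov = 2.32 V, the device is in saturation.
I_D = ½ k_p V_ov² = 0.5 × 0.36 × 2.32² = 0.968 mA.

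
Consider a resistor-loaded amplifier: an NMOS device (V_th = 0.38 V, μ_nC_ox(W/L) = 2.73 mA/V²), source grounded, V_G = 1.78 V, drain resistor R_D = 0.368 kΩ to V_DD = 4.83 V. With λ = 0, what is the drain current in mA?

I_D = 2.68 mA

V_GS = V_G = 1.78 V, so V_ov = 1.78 − 0.38 = 1.4 V.
Assume saturation: I_D = ½ k_n V_ov² = 0.5 × 2.73 × 1.4² = 2.68 mA, giving V_DS = V_DD − I_D R_D = 4.83 − 2.68 × 0.368 = 3.85 V.
V_DS = 3.85 V ≥ V_ov = 1.4 V, confirming saturation.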